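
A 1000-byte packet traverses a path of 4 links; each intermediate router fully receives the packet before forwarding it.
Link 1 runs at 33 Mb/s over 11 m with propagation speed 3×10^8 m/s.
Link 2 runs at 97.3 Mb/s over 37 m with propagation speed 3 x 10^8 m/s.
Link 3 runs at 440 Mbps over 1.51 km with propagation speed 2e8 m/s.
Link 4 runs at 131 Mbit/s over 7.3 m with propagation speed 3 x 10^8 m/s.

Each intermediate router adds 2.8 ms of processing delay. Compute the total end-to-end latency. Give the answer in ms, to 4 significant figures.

L = 1000 × 8 = 8000 bits.
Transmission delays (L/R per hop): 0.242424, 0.0822199, 0.0181818, 0.0610687 ms; sum = 0.403895 ms.
Propagation delays (d/s per hop): 3.66667e-05, 0.000123333, 0.00755, 2.43333e-05 ms; sum = 0.00773433 ms.
Processing at 3 router(s): 3 × 2.8 ms = 8.4 ms.
End-to-end = 8.812 ms.

8.812 ms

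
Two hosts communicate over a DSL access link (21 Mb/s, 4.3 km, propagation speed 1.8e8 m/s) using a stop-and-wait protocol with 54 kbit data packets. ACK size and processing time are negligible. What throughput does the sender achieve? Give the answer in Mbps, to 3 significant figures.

t_tx = L/R = 54000/21000000 = 0.00257143 s.
t_prop = 4300/180000000 = 2.38889e-05 s; RTT = 4.77778e-05 s.
Cycle = t_tx + RTT = 0.00261921 s.
Throughput = L / cycle = 54000 / 0.00261921 = 20.6 Mbps.

20.6 Mbps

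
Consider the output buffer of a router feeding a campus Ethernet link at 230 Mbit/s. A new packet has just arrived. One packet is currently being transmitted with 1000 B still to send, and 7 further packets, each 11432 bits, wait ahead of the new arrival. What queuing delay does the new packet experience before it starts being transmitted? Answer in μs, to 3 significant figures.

Each queued packet: L/R = 11432/230000000 = 49.7043 μs.
7 queued → 347.93 μs.
Plus remaining 8000 bits of current packet: 34.7826 μs.
Queuing delay = 383 μs.

383 μs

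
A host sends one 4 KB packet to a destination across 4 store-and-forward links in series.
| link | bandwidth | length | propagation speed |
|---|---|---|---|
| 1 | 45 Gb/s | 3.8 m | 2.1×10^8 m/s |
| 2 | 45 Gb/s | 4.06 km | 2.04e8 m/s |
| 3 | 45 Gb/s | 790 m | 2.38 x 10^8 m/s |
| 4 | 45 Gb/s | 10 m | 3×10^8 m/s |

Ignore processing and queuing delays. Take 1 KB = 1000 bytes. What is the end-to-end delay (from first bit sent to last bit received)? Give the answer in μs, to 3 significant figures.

26.1 μs

L = 32000 bits.
Transmission delay per hop = L/R = 32000/45000000000 = 0.711111 μs; 4 hops → 2.84444 μs.
Propagation delays (d/s per hop): 0.0180952, 19.902, 3.31933, 0.0333333 μs; sum = 23.2727 μs.
End-to-end = 26.1 μs.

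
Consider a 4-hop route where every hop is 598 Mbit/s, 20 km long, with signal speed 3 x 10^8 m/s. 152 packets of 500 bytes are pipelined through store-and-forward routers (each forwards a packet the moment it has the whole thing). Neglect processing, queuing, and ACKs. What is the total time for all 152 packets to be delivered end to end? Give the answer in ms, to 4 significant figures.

Per-hop transmission t_tx = L/R = 4000/598000000 = 0.00668896 ms.
Per-hop propagation t_prop = 20000/300000000 = 0.0666667 ms.
Pipeline fill: first packet needs 4·t_tx to clear all hops; remaining 151 packets each add one t_tx.
Total = (4+152-1)·t_tx + 4·t_prop = 155·0.00668896 + 4·0.0666667 = 1.303 ms.

1.303 ms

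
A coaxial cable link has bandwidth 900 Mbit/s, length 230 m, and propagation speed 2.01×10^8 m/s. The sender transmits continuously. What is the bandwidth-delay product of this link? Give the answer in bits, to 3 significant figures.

1030 bits

Propagation delay = 230 / 2.01e+08 = 1.14428e-06 s.
BDP = R × t_prop = 900000000 × 1.14428e-06 = 1029.85 bits.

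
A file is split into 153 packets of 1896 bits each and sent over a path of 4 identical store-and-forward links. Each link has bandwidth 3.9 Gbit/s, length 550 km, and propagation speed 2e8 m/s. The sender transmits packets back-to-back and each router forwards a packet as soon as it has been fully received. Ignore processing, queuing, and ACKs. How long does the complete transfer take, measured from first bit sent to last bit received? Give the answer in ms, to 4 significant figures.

11.08 ms

Per-hop transmission t_tx = L/R = 1896/3900000000 = 0.000486154 ms.
Per-hop propagation t_prop = 550000/200000000 = 2.75 ms.
Pipeline fill: first packet needs 4·t_tx to clear all hops; remaining 152 packets each add one t_tx.
Total = (4+153-1)·t_tx + 4·t_prop = 156·0.000486154 + 4·2.75 = 11.08 ms.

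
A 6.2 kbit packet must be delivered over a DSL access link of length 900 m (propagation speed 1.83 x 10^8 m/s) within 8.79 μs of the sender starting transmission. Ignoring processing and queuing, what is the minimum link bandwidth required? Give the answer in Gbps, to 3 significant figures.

1.60 Gbps

Propagation delay = 900 / 183000000 = 4.91803 μs.
Transmission budget = 8.79 − 4.91803 = 3.87197 μs.
R ≥ L / t_tx = 6200 bits / 3.87197e-06 s = 1.60 Gbps.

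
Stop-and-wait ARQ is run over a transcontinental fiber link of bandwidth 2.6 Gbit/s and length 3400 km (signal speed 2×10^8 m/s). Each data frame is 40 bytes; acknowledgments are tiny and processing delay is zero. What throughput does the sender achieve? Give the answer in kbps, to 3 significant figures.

9.41 kbps

t_tx = L/R = 320/2600000000 = 1.23077e-07 s.
t_prop = 3400000/200000000 = 0.017 s; RTT = 0.034 s.
Cycle = t_tx + RTT = 0.0340001 s.
Throughput = L / cycle = 320 / 0.0340001 = 9.41 kbps.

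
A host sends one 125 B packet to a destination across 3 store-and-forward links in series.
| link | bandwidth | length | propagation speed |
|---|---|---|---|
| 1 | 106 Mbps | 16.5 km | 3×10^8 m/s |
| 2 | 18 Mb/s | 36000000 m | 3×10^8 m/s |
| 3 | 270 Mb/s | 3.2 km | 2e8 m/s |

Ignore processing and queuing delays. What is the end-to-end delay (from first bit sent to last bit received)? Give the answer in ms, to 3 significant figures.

L = 125 × 8 = 1000 bits.
Transmission delays (L/R per hop): 0.00943396, 0.0555556, 0.0037037 ms; sum = 0.0686932 ms.
Propagation delays (d/s per hop): 0.055, 120, 0.016 ms; sum = 120.071 ms.
End-to-end = 120 ms.

120 ms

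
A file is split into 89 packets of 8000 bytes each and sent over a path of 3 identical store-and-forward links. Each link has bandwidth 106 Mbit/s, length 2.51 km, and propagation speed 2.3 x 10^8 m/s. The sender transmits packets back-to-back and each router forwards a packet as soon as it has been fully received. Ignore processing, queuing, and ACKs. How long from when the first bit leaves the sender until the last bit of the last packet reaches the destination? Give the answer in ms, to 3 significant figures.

55.0 ms

Per-hop transmission t_tx = L/R = 64000/106000000 = 0.603774 ms.
Per-hop propagation t_prop = 2510/2.3e+08 = 0.010913 ms.
Pipeline fill: first packet needs 3·t_tx to clear all hops; remaining 88 packets each add one t_tx.
Total = (3+89-1)·t_tx + 3·t_prop = 91·0.603774 + 3·0.010913 = 55.0 ms.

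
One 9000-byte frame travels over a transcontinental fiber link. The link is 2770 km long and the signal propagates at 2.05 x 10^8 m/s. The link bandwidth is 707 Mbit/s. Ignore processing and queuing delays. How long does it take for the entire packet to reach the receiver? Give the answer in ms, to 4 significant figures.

L = 9000 × 8 = 72000 bits.
Transmission delay = L/R = 72000 / 707000000 = 0.101839 ms.
Propagation delay = d/s = 2770000 m / 2.05e+08 m/s = 13.5122 ms.
Total = 13.61 ms.

13.61 ms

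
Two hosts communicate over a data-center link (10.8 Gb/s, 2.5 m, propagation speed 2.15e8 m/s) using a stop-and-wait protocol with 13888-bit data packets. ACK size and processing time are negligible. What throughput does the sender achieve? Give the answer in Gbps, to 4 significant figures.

10.61 Gbps

t_tx = L/R = 13888/10800000000 = 1.28593e-06 s.
t_prop = 2.5/215000000 = 1.16279e-08 s; RTT = 2.32558e-08 s.
Cycle = t_tx + RTT = 1.30918e-06 s.
Throughput = L / cycle = 13888 / 1.30918e-06 = 10.61 Gbps.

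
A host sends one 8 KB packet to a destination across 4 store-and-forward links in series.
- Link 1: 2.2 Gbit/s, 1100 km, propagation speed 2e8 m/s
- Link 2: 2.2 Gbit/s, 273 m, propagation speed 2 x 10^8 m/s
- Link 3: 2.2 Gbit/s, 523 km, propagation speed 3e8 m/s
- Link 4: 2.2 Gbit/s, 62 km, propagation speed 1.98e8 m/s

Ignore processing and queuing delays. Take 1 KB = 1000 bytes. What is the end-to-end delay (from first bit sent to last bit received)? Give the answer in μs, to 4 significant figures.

7674 μs

L = 64000 bits.
Transmission delay per hop = L/R = 64000/2200000000 = 29.0909 μs; 4 hops → 116.364 μs.
Propagation delays (d/s per hop): 5500, 1.365, 1743.33, 313.131 μs; sum = 7557.83 μs.
End-to-end = 7674 μs.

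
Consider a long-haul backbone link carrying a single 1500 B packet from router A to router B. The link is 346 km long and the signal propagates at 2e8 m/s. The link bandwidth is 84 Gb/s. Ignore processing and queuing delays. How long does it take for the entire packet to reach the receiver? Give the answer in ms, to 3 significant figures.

1.73 ms

L = 1500 × 8 = 12000 bits.
Transmission delay = L/R = 12000 / 84000000000 = 0.000142857 ms.
Propagation delay = d/s = 346000 m / 200000000 m/s = 1.73 ms.
Total = 1.73 ms.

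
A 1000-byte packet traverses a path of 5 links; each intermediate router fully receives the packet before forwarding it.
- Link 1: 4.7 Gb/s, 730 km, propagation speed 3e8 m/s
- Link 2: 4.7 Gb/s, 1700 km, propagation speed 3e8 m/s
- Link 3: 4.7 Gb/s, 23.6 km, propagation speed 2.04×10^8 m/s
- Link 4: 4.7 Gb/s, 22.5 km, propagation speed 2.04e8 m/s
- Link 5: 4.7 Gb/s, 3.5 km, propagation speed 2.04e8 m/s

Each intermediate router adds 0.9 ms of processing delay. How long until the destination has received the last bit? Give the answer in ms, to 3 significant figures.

12.0 ms

L = 1000 × 8 = 8000 bits.
Transmission delay per hop = L/R = 8000/4700000000 = 0.00170213 ms; 5 hops → 0.00851064 ms.
Propagation delays (d/s per hop): 2.43333, 5.66667, 0.115686, 0.110294, 0.0171569 ms; sum = 8.34314 ms.
Processing at 4 router(s): 4 × 0.9 ms = 3.6 ms.
End-to-end = 12.0 ms.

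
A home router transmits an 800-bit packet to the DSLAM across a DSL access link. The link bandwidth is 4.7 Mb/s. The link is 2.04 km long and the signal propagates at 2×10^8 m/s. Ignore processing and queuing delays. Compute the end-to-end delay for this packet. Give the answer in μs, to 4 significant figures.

Transmission delay = L/R = 800 / 4700000 = 170.213 μs.
Propagation delay = d/s = 2040 m / 200000000 m/s = 10.2 μs.
Total = 180.4 μs.

180.4 μs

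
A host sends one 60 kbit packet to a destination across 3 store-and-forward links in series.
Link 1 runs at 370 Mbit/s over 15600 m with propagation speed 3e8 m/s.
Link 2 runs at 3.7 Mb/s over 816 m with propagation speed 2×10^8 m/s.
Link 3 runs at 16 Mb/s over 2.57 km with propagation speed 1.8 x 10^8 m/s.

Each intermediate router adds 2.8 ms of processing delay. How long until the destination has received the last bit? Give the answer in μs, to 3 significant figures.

L = 60000 bits.
Transmission delays (L/R per hop): 162.162, 16216.2, 3750 μs; sum = 20128.4 μs.
Propagation delays (d/s per hop): 52, 4.08, 14.2778 μs; sum = 70.3578 μs.
Processing at 2 router(s): 2 × 2.8 ms = 5600 μs.
End-to-end = 25800 μs.

25800 μs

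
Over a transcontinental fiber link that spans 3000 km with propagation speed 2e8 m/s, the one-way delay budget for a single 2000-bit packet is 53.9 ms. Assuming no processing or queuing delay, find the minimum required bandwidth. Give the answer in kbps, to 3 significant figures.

Propagation delay = 3000000 / 200000000 = 15 ms.
Transmission budget = 53.9 − 15 = 38.9 ms.
R ≥ L / t_tx = 2000 bits / 0.0389 s = 51.4 kbps.

51.4 kbps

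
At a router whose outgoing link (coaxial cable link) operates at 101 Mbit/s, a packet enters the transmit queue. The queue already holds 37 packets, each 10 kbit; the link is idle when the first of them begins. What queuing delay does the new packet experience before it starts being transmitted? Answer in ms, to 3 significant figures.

3.66 ms

Each queued packet: L/R = 10000/101000000 = 0.0990099 ms.
37 queued → 3.66337 ms.
Queuing delay = 3.66 ms.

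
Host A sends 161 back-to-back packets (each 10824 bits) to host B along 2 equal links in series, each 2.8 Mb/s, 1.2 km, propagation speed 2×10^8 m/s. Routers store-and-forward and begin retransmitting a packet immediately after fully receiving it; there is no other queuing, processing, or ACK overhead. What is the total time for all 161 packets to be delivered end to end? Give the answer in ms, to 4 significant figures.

626.3 ms

Per-hop transmission t_tx = L/R = 10824/2800000 = 3.86571 ms.
Per-hop propagation t_prop = 1200/200000000 = 0.006 ms.
Pipeline fill: first packet needs 2·t_tx to clear all hops; remaining 160 packets each add one t_tx.
Total = (2+161-1)·t_tx + 2·t_prop = 162·3.86571 + 2·0.006 = 626.3 ms.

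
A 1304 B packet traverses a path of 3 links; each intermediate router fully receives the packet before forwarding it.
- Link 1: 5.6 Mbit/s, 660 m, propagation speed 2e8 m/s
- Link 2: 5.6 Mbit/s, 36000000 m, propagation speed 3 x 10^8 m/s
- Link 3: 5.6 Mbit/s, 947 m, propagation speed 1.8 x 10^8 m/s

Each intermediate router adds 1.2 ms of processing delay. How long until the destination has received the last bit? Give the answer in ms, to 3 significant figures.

128 ms

L = 1304 × 8 = 10432 bits.
Transmission delay per hop = L/R = 10432/5600000 = 1.86286 ms; 3 hops → 5.58857 ms.
Propagation delays (d/s per hop): 0.0033, 120, 0.00526111 ms; sum = 120.009 ms.
Processing at 2 router(s): 2 × 1.2 ms = 2.4 ms.
End-to-end = 128 ms.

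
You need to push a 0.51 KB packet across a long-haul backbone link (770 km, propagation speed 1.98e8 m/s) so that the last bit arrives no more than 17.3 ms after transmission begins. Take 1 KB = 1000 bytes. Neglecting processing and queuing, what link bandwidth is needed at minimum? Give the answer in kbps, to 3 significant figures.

L = 4080 bits.
Propagation delay = 770000 / 198000000 = 3.88889 ms.
Transmission budget = 17.3 − 3.88889 = 13.4111 ms.
R ≥ L / t_tx = 4080 bits / 0.0134111 s = 304 kbps.

304 kbps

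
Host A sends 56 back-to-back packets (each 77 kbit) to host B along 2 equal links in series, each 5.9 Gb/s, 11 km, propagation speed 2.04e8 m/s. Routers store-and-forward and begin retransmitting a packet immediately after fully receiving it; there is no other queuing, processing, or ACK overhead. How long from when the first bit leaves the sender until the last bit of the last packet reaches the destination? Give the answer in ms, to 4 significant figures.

Per-hop transmission t_tx = L/R = 77000/5900000000 = 0.0130508 ms.
Per-hop propagation t_prop = 11000/204000000 = 0.0539216 ms.
Pipeline fill: first packet needs 2·t_tx to clear all hops; remaining 55 packets each add one t_tx.
Total = (2+56-1)·t_tx + 2·t_prop = 57·0.0130508 + 2·0.0539216 = 0.8517 ms.

0.8517 ms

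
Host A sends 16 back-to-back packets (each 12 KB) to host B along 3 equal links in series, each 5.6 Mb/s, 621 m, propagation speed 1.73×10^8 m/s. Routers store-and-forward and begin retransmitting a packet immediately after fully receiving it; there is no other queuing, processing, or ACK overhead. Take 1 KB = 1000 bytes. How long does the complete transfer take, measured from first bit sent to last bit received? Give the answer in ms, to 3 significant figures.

Per-hop transmission t_tx = L/R = 96000/5600000 = 17.1429 ms.
Per-hop propagation t_prop = 621/173000000 = 0.0035896 ms.
Pipeline fill: first packet needs 3·t_tx to clear all hops; remaining 15 packets each add one t_tx.
Total = (3+16-1)·t_tx + 3·t_prop = 18·17.1429 + 3·0.0035896 = 309 ms.

309 ms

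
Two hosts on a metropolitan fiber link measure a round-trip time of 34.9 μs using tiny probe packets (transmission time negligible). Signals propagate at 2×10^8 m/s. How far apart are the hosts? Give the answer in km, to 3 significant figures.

One-way propagation = RTT/2 = 17.45 μs.
d = s × t = 200000000 × 1.745e-05 = 3.49 km.

3.49 km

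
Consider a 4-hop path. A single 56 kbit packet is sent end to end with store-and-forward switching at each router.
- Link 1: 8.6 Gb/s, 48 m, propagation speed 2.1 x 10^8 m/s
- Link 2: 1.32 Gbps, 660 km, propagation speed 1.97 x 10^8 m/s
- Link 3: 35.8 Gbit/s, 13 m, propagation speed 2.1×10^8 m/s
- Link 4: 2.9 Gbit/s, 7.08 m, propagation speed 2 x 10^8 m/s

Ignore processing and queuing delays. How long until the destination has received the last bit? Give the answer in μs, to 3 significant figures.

3420 μs

L = 56000 bits.
Transmission delays (L/R per hop): 6.51163, 42.4242, 1.56425, 19.3103 μs; sum = 69.8105 μs.
Propagation delays (d/s per hop): 0.228571, 3350.25, 0.0619048, 0.0354 μs; sum = 3350.58 μs.
End-to-end = 3420 μs.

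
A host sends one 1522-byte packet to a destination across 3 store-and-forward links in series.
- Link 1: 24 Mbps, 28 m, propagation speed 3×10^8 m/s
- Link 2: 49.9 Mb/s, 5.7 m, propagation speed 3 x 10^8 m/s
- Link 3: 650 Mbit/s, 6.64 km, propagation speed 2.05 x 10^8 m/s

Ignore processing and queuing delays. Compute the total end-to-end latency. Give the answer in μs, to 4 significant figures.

802.6 μs

L = 1522 × 8 = 12176 bits.
Transmission delays (L/R per hop): 507.333, 244.008, 18.7323 μs; sum = 770.074 μs.
Propagation delays (d/s per hop): 0.0933333, 0.019, 32.3902 μs; sum = 32.5026 μs.
End-to-end = 802.6 μs.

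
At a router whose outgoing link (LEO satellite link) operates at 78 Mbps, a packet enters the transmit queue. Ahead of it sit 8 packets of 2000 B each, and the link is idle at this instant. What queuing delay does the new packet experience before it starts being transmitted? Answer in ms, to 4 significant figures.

Each queued packet: L/R = 16000/78000000 = 0.205128 ms.
8 queued → 1.64103 ms.
Queuing delay = 1.641 ms.

1.641 ms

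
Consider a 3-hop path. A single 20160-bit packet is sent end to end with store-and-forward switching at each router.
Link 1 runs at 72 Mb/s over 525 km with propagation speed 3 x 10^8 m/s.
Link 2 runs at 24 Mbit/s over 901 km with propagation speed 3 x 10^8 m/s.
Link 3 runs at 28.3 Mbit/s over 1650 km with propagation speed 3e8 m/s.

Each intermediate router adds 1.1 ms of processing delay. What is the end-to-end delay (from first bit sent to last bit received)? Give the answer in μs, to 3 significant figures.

14300 μs

Transmission delays (L/R per hop): 280, 840, 712.367 μs; sum = 1832.37 μs.
Propagation delays (d/s per hop): 1750, 3003.33, 5500 μs; sum = 10253.3 μs.
Processing at 2 router(s): 2 × 1.1 ms = 2200 μs.
End-to-end = 14300 μs.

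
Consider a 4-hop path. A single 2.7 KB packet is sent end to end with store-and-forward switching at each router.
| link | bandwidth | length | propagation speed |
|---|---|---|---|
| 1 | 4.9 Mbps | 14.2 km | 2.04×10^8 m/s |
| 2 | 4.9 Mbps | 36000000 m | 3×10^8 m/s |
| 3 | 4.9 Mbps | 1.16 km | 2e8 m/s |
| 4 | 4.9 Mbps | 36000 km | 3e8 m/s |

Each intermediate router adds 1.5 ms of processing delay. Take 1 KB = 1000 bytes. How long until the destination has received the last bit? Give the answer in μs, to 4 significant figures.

262200 μs

L = 21600 bits.
Transmission delay per hop = L/R = 21600/4900000 = 4408.16 μs; 4 hops → 17632.7 μs.
Propagation delays (d/s per hop): 69.6078, 120000, 5.8, 120000 μs; sum = 240075 μs.
Processing at 3 router(s): 3 × 1.5 ms = 4500 μs.
End-to-end = 262200 μs.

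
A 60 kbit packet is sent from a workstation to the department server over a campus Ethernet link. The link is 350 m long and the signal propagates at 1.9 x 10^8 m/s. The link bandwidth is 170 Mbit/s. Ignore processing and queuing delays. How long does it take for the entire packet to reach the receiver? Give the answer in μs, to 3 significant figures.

L = 60000 bits.
Transmission delay = L/R = 60000 / 170000000 = 352.941 μs.
Propagation delay = d/s = 350 m / 190000000 m/s = 1.84211 μs.
Total = 355 μs.

355 μs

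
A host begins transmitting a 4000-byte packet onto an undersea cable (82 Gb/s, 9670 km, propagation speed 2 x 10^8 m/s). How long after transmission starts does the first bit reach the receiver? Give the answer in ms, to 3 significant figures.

First bit experiences only propagation delay: d/s = 9670000/200000000 = 48.4 ms.

48.4 ms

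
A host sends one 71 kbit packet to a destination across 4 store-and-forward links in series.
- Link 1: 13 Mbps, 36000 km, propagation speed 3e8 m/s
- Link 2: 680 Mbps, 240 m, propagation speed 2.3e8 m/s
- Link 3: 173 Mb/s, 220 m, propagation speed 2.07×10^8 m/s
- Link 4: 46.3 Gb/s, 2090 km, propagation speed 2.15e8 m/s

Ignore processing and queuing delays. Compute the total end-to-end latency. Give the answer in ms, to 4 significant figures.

135.7 ms

L = 71000 bits.
Transmission delays (L/R per hop): 5.46154, 0.104412, 0.410405, 0.00153348 ms; sum = 5.97789 ms.
Propagation delays (d/s per hop): 120, 0.00104348, 0.0010628, 9.72093 ms; sum = 129.723 ms.
End-to-end = 135.7 ms.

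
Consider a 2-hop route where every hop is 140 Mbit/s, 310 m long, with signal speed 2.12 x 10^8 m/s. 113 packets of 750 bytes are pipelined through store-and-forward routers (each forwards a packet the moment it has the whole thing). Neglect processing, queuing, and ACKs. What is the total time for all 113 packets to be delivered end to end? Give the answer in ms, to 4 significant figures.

Per-hop transmission t_tx = L/R = 6000/140000000 = 0.0428571 ms.
Per-hop propagation t_prop = 310/212000000 = 0.00146226 ms.
Pipeline fill: first packet needs 2·t_tx to clear all hops; remaining 112 packets each add one t_tx.
Total = (2+113-1)·t_tx + 2·t_prop = 114·0.0428571 + 2·0.00146226 = 4.889 ms.

4.889 ms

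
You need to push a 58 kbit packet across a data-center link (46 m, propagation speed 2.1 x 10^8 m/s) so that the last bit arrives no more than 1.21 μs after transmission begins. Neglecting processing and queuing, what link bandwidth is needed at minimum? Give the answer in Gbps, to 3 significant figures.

58.5 Gbps

Propagation delay = 46 / 210000000 = 0.219048 μs.
Transmission budget = 1.21 − 0.219048 = 0.990952 μs.
R ≥ L / t_tx = 58000 bits / 9.90952e-07 s = 58.5 Gbps.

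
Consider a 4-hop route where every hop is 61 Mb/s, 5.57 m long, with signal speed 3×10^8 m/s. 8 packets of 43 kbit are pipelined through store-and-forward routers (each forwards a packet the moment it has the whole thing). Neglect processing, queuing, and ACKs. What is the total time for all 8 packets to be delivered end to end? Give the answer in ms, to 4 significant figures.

Per-hop transmission t_tx = L/R = 43000/61000000 = 0.704918 ms.
Per-hop propagation t_prop = 5.57/300000000 = 1.85667e-05 ms.
Pipeline fill: first packet needs 4·t_tx to clear all hops; remaining 7 packets each add one t_tx.
Total = (4+8-1)·t_tx + 4·t_prop = 11·0.704918 + 4·1.85667e-05 = 7.754 ms.

7.754 ms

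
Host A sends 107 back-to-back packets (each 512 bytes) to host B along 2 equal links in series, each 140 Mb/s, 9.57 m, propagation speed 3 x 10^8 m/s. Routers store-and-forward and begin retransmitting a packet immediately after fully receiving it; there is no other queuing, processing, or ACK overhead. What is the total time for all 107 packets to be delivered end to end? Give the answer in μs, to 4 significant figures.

3160 μs

Per-hop transmission t_tx = L/R = 4096/140000000 = 29.2571 μs.
Per-hop propagation t_prop = 9.57/300000000 = 0.0319 μs.
Pipeline fill: first packet needs 2·t_tx to clear all hops; remaining 106 packets each add one t_tx.
Total = (2+107-1)·t_tx + 2·t_prop = 108·29.2571 + 2·0.0319 = 3160 μs.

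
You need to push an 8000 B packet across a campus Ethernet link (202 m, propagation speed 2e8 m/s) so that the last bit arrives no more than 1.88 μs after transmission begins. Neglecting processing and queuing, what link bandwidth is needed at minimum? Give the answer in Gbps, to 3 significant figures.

73.6 Gbps

L = 64000 bits.
Propagation delay = 202 / 200000000 = 1.01 μs.
Transmission budget = 1.88 − 1.01 = 0.87 μs.
R ≥ L / t_tx = 64000 bits / 8.7e-07 s = 73.6 Gbps.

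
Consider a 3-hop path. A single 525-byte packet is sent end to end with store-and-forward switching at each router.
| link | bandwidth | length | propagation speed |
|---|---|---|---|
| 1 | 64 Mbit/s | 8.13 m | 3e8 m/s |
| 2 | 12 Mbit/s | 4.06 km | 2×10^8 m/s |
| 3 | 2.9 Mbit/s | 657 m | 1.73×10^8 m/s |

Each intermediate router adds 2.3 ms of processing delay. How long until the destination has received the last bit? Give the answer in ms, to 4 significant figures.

6.488 ms

L = 525 × 8 = 4200 bits.
Transmission delays (L/R per hop): 0.065625, 0.35, 1.44828 ms; sum = 1.8639 ms.
Propagation delays (d/s per hop): 2.71e-05, 0.0203, 0.00379769 ms; sum = 0.0241248 ms.
Processing at 2 router(s): 2 × 2.3 ms = 4.6 ms.
End-to-end = 6.488 ms.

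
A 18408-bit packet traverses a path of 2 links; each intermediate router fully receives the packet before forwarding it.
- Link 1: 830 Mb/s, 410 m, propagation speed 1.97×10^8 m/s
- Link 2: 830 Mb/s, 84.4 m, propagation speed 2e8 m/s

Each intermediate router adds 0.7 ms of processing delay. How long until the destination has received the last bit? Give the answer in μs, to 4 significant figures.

746.9 μs

Transmission delay per hop = L/R = 18408/830000000 = 22.1783 μs; 2 hops → 44.3566 μs.
Propagation delays (d/s per hop): 2.08122, 0.422 μs; sum = 2.50322 μs.
Processing at 1 router(s): 1 × 0.7 ms = 700 μs.
End-to-end = 746.9 μs.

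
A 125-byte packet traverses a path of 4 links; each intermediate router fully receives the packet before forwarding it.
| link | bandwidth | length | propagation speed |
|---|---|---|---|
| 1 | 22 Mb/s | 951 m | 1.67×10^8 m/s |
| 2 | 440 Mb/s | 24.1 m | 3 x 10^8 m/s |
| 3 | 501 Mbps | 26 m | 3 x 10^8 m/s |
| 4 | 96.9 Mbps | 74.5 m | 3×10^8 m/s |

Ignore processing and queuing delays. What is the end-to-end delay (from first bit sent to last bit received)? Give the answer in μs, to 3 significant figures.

L = 125 × 8 = 1000 bits.
Transmission delays (L/R per hop): 45.4545, 2.27273, 1.99601, 10.3199 μs; sum = 60.0432 μs.
Propagation delays (d/s per hop): 5.69461, 0.0803333, 0.0866667, 0.248333 μs; sum = 6.10994 μs.
End-to-end = 66.2 μs.

66.2 μs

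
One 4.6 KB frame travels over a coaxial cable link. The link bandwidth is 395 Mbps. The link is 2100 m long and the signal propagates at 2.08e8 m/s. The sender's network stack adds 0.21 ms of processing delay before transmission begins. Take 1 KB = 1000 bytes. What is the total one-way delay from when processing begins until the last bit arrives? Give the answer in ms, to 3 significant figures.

0.313 ms

L = 36800 bits.
Transmission delay = L/R = 36800 / 395000000 = 0.0931646 ms.
Propagation delay = d/s = 2100 m / 208000000 m/s = 0.0100962 ms.
Plus processing delay 0.21 ms = 0.21 ms.
Total = 0.313 ms.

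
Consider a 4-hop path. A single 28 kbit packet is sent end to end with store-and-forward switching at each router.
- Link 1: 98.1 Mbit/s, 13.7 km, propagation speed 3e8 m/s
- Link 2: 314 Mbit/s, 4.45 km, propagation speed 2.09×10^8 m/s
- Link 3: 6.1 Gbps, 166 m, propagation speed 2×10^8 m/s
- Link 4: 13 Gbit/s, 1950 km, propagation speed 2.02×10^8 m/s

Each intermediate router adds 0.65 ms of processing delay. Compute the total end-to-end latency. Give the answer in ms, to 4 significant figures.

L = 28000 bits.
Transmission delays (L/R per hop): 0.285423, 0.089172, 0.00459016, 0.00215385 ms; sum = 0.381339 ms.
Propagation delays (d/s per hop): 0.0456667, 0.0212919, 0.00083, 9.65347 ms; sum = 9.72125 ms.
Processing at 3 router(s): 3 × 0.65 ms = 1.95 ms.
End-to-end = 12.05 ms.

12.05 ms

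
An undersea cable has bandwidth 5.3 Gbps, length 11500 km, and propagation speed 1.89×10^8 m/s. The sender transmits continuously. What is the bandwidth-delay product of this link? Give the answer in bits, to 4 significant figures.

322500000 bits

Propagation delay = 11500000 / 189000000 = 0.0608466 s.
BDP = R × t_prop = 5300000000 × 0.0608466 = 322487000 bits.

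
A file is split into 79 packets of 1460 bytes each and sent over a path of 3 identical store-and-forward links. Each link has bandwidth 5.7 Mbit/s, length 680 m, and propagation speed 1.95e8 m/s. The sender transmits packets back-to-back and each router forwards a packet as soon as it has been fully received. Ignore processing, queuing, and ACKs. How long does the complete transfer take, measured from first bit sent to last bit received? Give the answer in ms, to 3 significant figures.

Per-hop transmission t_tx = L/R = 11680/5700000 = 2.04912 ms.
Per-hop propagation t_prop = 680/195000000 = 0.00348718 ms.
Pipeline fill: first packet needs 3·t_tx to clear all hops; remaining 78 packets each add one t_tx.
Total = (3+79-1)·t_tx + 3·t_prop = 81·2.04912 + 3·0.00348718 = 166 ms.

166 ms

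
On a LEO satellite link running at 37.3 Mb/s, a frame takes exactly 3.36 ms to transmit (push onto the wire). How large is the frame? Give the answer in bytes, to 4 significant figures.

L = R × t_tx = 37300000 b/s × 0.00336 s = 125328 bits.
In bytes: 125328 / 8 = 15670 bytes.

15670 bytes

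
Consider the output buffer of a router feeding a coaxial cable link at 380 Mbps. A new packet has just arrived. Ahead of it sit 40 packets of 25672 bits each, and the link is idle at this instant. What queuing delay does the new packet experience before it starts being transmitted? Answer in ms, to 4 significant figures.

Each queued packet: L/R = 25672/380000000 = 0.0675579 ms.
40 queued → 2.70232 ms.
Queuing delay = 2.702 ms.

2.702 ms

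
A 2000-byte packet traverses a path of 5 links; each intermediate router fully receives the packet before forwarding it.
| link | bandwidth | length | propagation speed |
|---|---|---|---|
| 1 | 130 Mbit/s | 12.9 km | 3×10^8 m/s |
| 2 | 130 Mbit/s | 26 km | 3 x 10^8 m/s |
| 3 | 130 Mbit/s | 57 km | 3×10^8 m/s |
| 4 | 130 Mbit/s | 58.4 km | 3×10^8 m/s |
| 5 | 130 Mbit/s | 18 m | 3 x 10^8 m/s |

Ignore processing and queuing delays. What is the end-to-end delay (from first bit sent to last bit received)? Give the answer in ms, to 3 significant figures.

L = 2000 × 8 = 16000 bits.
Transmission delay per hop = L/R = 16000/130000000 = 0.123077 ms; 5 hops → 0.615385 ms.
Propagation delays (d/s per hop): 0.043, 0.0866667, 0.19, 0.194667, 6e-05 ms; sum = 0.514393 ms.
End-to-end = 1.13 ms.

1.13 ms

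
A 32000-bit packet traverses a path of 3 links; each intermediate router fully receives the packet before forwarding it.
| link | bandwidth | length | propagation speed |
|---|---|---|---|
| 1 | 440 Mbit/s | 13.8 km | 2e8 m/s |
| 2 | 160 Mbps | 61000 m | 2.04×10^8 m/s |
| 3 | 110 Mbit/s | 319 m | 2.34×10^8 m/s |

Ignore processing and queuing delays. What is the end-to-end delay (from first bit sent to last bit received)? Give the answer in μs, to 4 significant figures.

Transmission delays (L/R per hop): 72.7273, 200, 290.909 μs; sum = 563.636 μs.
Propagation delays (d/s per hop): 69, 299.02, 1.36325 μs; sum = 369.383 μs.
End-to-end = 933.0 μs.

933.0 μs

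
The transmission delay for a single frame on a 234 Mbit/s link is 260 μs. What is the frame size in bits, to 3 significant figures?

60800 bits

L = R × t_tx = 234000000 b/s × 0.00026 s = 60840 bits.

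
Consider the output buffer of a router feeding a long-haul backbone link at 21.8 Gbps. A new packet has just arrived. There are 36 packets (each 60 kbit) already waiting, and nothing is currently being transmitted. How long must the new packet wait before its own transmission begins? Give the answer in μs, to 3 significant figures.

99.1 μs

Each queued packet: L/R = 60000/21800000000 = 2.75229 μs.
36 queued → 99.0826 μs.
Queuing delay = 99.1 μs.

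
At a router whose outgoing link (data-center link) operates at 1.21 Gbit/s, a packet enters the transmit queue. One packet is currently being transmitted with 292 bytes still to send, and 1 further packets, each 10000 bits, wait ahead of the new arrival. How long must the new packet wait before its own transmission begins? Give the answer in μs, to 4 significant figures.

Each queued packet: L/R = 10000/1210000000 = 8.26446 μs.
1 queued → 8.26446 μs.
Plus remaining 2336 bits of current packet: 1.93058 μs.
Queuing delay = 10.20 μs.

10.20 μs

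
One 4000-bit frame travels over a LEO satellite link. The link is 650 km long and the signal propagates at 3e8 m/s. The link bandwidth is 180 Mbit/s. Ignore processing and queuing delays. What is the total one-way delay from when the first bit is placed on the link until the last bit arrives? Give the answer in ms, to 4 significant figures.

2.189 ms

Transmission delay = L/R = 4000 / 180000000 = 0.0222222 ms.
Propagation delay = d/s = 650000 m / 300000000 m/s = 2.16667 ms.
Total = 2.189 ms.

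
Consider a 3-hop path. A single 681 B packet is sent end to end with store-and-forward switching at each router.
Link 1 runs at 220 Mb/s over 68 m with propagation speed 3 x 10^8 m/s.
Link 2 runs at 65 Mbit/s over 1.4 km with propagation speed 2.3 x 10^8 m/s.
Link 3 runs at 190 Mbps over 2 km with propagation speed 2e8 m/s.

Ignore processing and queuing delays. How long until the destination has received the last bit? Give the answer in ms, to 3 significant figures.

L = 681 × 8 = 5448 bits.
Transmission delays (L/R per hop): 0.0247636, 0.0838154, 0.0286737 ms; sum = 0.137253 ms.
Propagation delays (d/s per hop): 0.000226667, 0.00608696, 0.01 ms; sum = 0.0163136 ms.
End-to-end = 0.154 ms.

0.154 ms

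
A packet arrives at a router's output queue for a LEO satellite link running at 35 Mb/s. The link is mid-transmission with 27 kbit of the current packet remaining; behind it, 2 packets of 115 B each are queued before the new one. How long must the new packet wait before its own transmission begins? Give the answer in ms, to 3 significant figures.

Each queued packet: L/R = 920/35000000 = 0.0262857 ms.
2 queued → 0.0525714 ms.
Plus remaining 27000 bits of current packet: 0.771429 ms.
Queuing delay = 0.824 ms.

0.824 ms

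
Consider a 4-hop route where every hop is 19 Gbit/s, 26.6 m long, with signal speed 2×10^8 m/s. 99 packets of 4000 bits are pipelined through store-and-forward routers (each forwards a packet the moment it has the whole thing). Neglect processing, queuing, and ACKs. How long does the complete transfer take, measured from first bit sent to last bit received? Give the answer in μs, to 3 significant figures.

22.0 μs

Per-hop transmission t_tx = L/R = 4000/19000000000 = 0.210526 μs.
Per-hop propagation t_prop = 26.6/200000000 = 0.133 μs.
Pipeline fill: first packet needs 4·t_tx to clear all hops; remaining 98 packets each add one t_tx.
Total = (4+99-1)·t_tx + 4·t_prop = 102·0.210526 + 4·0.133 = 22.0 μs.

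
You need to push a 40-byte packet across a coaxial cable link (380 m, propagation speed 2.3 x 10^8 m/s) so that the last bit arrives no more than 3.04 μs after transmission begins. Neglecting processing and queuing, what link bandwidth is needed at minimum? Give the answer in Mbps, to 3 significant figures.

L = 320 bits.
Propagation delay = 380 / 2.3e+08 = 1.65217 μs.
Transmission budget = 3.04 − 1.65217 = 1.38783 μs.
R ≥ L / t_tx = 320 bits / 1.38783e-06 s = 231 Mbps.

231 Mbps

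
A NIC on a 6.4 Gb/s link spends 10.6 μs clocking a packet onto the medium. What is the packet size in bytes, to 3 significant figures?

8480 bytes

L = R × t_tx = 6400000000 b/s × 1.06e-05 s = 67840 bits.
In bytes: 67840 / 8 = 8480 bytes.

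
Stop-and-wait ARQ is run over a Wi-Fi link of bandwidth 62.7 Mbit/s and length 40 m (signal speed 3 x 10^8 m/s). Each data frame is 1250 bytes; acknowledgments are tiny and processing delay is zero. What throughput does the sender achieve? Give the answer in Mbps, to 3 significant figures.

t_tx = L/R = 10000/62700000 = 0.00015949 s.
t_prop = 40/300000000 = 1.33333e-07 s; RTT = 2.66667e-07 s.
Cycle = t_tx + RTT = 0.000159756 s.
Throughput = L / cycle = 10000 / 0.000159756 = 62.6 Mbps.

62.6 Mbps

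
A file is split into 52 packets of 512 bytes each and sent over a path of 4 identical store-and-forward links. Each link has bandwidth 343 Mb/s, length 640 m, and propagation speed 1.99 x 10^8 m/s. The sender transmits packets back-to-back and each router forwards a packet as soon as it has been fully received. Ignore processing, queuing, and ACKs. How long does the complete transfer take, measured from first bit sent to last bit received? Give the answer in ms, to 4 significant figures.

0.6697 ms

Per-hop transmission t_tx = L/R = 4096/343000000 = 0.0119417 ms.
Per-hop propagation t_prop = 640/199000000 = 0.00321608 ms.
Pipeline fill: first packet needs 4·t_tx to clear all hops; remaining 51 packets each add one t_tx.
Total = (4+52-1)·t_tx + 4·t_prop = 55·0.0119417 + 4·0.00321608 = 0.6697 ms.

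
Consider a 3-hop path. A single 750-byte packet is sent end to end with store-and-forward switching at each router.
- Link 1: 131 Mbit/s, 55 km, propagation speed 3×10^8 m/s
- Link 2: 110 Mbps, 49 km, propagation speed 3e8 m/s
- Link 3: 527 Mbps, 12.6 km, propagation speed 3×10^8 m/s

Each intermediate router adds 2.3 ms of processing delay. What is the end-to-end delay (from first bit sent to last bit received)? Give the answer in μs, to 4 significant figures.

5100 μs

L = 750 × 8 = 6000 bits.
Transmission delays (L/R per hop): 45.8015, 54.5455, 11.3852 μs; sum = 111.732 μs.
Propagation delays (d/s per hop): 183.333, 163.333, 42 μs; sum = 388.667 μs.
Processing at 2 router(s): 2 × 2.3 ms = 4600 μs.
End-to-end = 5100 μs.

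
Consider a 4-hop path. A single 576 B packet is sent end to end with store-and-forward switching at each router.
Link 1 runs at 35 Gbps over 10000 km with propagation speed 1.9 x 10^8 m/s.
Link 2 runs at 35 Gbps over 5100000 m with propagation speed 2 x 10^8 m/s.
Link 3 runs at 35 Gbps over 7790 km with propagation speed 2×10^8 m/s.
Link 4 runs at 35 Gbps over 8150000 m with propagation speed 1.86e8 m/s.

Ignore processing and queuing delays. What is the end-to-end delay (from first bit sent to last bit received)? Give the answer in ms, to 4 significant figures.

L = 576 × 8 = 4608 bits.
Transmission delay per hop = L/R = 4608/35000000000 = 0.000131657 ms; 4 hops → 0.000526629 ms.
Propagation delays (d/s per hop): 52.6316, 25.5, 38.95, 43.8172 ms; sum = 160.899 ms.
End-to-end = 160.9 ms.

160.9 ms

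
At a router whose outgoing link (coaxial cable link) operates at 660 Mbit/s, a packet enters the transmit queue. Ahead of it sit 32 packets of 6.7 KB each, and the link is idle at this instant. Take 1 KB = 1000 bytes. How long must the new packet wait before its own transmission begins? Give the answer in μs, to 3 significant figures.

Each queued packet: L/R = 53600/660000000 = 81.2121 μs.
32 queued → 2598.79 μs.
Queuing delay = 2600 μs.

2600 μs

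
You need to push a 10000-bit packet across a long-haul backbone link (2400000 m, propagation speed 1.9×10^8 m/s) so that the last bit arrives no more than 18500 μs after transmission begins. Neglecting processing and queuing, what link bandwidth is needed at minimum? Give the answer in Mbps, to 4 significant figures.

Propagation delay = 2400000 / 190000000 = 12631.6 μs.
Transmission budget = 18500 − 12631.6 = 5868.42 μs.
R ≥ L / t_tx = 10000 bits / 0.00586842 s = 1.704 Mbps.

1.704 Mbps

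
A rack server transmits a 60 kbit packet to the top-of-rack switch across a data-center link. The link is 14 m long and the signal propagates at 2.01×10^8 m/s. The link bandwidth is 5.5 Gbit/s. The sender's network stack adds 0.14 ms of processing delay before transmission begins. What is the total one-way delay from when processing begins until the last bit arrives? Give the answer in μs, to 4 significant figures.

151.0 μs

L = 60000 bits.
Transmission delay = L/R = 60000 / 5500000000 = 10.9091 μs.
Propagation delay = d/s = 14 m / 2.01e+08 m/s = 0.0696517 μs.
Plus processing delay 0.14 ms = 140 μs.
Total = 151.0 μs.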